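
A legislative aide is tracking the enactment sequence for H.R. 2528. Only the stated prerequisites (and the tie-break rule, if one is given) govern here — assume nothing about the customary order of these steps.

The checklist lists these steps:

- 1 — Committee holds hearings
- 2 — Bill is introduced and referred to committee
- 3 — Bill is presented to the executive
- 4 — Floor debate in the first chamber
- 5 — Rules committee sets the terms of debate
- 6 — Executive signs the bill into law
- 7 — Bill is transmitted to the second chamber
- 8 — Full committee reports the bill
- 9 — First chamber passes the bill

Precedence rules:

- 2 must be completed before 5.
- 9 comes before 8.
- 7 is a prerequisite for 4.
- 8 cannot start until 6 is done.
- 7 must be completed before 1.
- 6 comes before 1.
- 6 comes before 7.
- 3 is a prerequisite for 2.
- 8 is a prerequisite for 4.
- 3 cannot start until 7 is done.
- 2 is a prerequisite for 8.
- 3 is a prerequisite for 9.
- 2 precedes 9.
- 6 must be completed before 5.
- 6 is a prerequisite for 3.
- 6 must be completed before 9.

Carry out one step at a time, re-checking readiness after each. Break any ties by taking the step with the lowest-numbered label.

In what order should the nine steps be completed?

6 has no prerequisites → 6 first.
7 needed 6, now all done → 7.
Ready: 1 and 3. 1 has the earlier label → 1.
That leaves 3 as the only ready step → 3.
That leaves 2 as the only ready step → 2.
Ready: 5 and 9. 5 has the earlier label → 5.
9 needed 2, 3 and 6, now all done → 9.
That leaves 8 as the only ready step → 8.
4 needed 7 and 8, now all done → 4.

6, 7, 1, 3, 2, 5, 9, 8, 4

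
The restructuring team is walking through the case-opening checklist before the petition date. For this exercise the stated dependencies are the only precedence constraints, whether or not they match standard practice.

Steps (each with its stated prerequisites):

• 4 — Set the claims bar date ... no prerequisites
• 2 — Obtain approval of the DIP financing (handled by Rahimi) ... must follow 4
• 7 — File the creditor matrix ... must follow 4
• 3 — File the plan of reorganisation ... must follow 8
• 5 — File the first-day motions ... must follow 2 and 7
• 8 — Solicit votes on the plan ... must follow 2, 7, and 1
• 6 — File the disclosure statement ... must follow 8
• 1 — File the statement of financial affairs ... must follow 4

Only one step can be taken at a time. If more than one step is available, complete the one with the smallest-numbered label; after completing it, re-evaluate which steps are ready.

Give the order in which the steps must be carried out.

4 is the only step with nothing outstanding, so it goes first.
1, 2 and 7 are all available; 1 has the earlier label → 1.
Ready: 2 and 7. 2 has the earlier label → 2.
Next only 7 has its prerequisites met → 7.
Ready: 5 and 8. 5 has the earlier label → 5.
8 is the only step now ready → 8.
Now 3 and 6 have their prerequisites met. 3 has the earlier label, so 3 next.
That leaves 6 as the only ready step → 6.

4 → 1 → 2 → 7 → 5 → 8 → 3 → 6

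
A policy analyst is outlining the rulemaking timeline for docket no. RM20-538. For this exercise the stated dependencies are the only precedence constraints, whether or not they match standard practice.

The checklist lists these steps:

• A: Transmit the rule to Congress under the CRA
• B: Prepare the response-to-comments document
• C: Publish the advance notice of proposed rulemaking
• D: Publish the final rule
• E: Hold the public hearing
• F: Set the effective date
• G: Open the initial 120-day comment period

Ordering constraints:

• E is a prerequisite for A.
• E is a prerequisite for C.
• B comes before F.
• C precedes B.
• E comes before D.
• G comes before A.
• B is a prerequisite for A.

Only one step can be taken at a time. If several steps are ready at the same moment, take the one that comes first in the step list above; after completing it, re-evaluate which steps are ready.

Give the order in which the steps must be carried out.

E C B D F G A

Nothing is required for E and G. E is listed earlier → E first.
C, D and G are all available; C is listed earlier → C.
B now also ready, so the ready set is {B, D, G}; B is listed earlier → B.
F now also ready, so the ready set is {D, F, G}; D is listed earlier → D.
Ready: F and G. F is listed earlier → F.
That leaves G as the only ready step → G.
That leaves A as the only ready step → A.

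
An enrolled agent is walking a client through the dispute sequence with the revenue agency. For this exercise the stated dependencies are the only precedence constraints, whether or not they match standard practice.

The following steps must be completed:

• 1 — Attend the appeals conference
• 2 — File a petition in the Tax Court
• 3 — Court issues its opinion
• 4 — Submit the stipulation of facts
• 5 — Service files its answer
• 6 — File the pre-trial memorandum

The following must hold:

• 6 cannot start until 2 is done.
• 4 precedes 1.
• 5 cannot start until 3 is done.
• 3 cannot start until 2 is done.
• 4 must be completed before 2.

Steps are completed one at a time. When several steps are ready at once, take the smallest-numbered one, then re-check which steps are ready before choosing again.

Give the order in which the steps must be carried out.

4, 1, 2, 3, 5, 6

Only 4 has no prerequisites, so it is first.
1 and 2 are both available; 1 has the earlier label → 1.
2 needed 4, now all done → 2.
Now 3 and 6 have their prerequisites met. 3 has the earlier label, so 3 next.
5 now also ready, so the ready set is {5, 6}; 5 has the earlier label → 5.
6 needed 2, now all done → 6.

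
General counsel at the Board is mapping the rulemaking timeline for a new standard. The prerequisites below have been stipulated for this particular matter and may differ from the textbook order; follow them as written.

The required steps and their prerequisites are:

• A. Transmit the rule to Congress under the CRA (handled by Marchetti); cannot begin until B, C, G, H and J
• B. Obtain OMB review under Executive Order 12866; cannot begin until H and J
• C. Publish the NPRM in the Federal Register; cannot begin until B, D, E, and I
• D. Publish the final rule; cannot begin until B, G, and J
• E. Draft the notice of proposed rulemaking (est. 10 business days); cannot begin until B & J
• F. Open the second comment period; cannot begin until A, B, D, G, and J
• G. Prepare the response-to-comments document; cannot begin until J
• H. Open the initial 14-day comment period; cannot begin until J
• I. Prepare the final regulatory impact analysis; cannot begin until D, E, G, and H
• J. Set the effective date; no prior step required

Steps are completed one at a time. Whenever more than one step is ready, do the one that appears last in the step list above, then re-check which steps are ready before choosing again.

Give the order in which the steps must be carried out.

J H G B E D I C A F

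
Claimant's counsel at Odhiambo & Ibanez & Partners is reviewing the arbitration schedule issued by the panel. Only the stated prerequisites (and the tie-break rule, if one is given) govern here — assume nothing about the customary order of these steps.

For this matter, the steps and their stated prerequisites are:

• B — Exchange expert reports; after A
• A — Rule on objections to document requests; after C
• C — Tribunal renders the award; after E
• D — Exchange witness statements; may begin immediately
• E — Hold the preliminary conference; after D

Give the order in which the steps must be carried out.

D is the only step with nothing outstanding, so it goes first.
That leaves E as the only ready step → E.
That leaves C as the only ready step → C.
A needed C, now all done → A.
Next only B has its prerequisites met → B.

D E C A B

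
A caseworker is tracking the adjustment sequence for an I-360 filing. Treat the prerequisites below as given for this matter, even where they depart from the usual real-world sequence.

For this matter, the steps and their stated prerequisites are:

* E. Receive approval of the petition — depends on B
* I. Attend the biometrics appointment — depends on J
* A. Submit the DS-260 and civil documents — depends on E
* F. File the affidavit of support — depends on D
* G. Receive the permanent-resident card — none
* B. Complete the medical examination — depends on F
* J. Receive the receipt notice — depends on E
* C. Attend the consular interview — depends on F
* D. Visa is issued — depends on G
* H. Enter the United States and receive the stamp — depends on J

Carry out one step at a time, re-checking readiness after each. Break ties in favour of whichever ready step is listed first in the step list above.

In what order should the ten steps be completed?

G has no prerequisites → G first.
Next only D has its prerequisites met → D.
Next only F has its prerequisites met → F.
B and C are both available; B is listed earlier → B.
E now also ready, so the ready set is {E, C}; E is listed earlier → E.
Ready: A, J and C. A is listed earlier → A.
J and C are both available; J is listed earlier → J.
I, C and H are all available; I is listed earlier → I.
C and H are both available; C is listed earlier → C.
That leaves H as the only ready step → H.

G, D, F, B, E, A, J, I, C, H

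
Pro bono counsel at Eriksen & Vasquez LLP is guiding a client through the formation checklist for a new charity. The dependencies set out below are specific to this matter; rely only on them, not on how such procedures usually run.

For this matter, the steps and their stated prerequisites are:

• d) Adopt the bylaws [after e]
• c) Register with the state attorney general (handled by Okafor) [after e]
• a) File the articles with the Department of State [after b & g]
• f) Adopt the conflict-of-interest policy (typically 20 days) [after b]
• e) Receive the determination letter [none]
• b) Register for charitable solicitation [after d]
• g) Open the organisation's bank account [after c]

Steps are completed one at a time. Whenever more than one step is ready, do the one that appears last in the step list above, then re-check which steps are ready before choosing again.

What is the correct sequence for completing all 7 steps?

e is the only step with nothing outstanding, so it goes first.
Now c and d have their prerequisites met. c is listed later, so c next.
g now also ready, so the ready set is {g, d}; g is listed later → g.
d needed e, now all done → d.
b needed d, now all done → b.
Now f and a have their prerequisites met. f is listed later, so f next.
That leaves a as the only ready step → a.

e → c → g → d → b → f → a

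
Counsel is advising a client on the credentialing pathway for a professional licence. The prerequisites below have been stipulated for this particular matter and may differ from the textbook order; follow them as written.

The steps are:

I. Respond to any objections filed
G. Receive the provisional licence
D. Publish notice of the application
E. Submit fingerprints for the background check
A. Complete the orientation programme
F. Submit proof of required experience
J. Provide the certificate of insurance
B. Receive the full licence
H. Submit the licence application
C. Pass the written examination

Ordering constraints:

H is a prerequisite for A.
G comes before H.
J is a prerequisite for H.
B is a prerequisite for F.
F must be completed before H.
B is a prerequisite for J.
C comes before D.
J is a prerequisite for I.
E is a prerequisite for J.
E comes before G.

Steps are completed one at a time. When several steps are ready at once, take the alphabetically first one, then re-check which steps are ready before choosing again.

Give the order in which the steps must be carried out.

B, C and E have no prerequisites; B has the earlier label, so B is first.
F now also ready, so the ready set is {C, E, F}; C has the earlier label → C.
Ready: D, E and F. D has the earlier label → D.
Ready: E and F. E has the earlier label → E.
G and J now also ready, so the ready set is {F, G, J}; F has the earlier label → F.
Ready: G and J. G has the earlier label → G.
J needed B and E, now all done → J.
H and I are both available; H has the earlier label → H.
A now also ready, so the ready set is {A, I}; A has the earlier label → A.
I is the only step now ready → I.

B → C → D → E → F → G → J → H → A → I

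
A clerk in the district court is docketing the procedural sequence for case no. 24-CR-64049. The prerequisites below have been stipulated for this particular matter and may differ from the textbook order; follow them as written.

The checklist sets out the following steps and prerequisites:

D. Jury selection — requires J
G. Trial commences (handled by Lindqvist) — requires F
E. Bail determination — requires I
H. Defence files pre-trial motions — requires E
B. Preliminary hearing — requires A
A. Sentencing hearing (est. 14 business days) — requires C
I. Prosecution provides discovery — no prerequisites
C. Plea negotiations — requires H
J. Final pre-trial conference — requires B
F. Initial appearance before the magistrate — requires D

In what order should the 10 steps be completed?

I has no prerequisites → I first.
E is the only step now ready → E.
H needed E, now all done → H.
C is the only step now ready → C.
A needed C, now all done → A.
That leaves B as the only ready step → B.
J needed B, now all done → J.
Next only D has its prerequisites met → D.
F is the only step now ready → F.
G needed F, now all done → G.

I → E → H → C → A → B → J → D → F → G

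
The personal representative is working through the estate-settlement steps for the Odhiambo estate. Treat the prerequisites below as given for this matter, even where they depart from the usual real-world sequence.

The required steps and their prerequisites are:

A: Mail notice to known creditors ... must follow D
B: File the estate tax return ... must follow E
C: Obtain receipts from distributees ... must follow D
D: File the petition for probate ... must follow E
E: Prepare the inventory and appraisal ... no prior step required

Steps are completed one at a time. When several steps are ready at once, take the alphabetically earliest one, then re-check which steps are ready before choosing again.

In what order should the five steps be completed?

E B D A C

E has no prerequisites → E first.
Ready: B and D. B has the earlier label → B.
Next only D has its prerequisites met → D.
Ready: A and C. A has the earlier label → A.
C needed D, now all done → C.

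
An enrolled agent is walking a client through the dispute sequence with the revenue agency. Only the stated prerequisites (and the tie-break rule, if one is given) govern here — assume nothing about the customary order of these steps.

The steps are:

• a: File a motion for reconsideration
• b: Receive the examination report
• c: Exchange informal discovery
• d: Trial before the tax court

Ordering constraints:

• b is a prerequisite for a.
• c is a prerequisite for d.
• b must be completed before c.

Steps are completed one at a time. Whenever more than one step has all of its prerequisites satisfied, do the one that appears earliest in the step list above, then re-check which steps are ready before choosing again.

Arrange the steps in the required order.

Only b has no prerequisites, so it is first.
Ready: a and c. a is listed earlier → a.
Next only c has its prerequisites met → c.
d is the only step now ready → d.

b, a, c, d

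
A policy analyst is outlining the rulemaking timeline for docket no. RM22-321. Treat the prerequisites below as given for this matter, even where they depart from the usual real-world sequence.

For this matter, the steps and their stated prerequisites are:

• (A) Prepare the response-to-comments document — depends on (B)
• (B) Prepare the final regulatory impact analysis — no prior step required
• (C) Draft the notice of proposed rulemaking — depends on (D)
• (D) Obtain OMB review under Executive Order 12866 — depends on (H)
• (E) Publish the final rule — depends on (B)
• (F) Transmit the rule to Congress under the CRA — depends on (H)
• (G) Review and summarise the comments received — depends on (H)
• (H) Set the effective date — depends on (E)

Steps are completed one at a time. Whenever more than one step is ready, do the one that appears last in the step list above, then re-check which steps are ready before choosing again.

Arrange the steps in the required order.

(B) → (E) → (H) → (G) → (F) → (D) → (C) → (A)

(B) has no prerequisites → (B) first.
Ready: (E) and (A). (E) is listed later → (E).
(H) now also ready, so the ready set is {(H), (A)}; (H) is listed later → (H).
Now (G), (F), (D) and (A) have their prerequisites met. (G) is listed later, so (G) next.
Ready: (F), (D) and (A). (F) is listed later → (F).
Ready: (D) and (A). (D) is listed later → (D).
(C) now also ready, so the ready set is {(C), (A)}; (C) is listed later → (C).
(A) needed (B), now all done → (A).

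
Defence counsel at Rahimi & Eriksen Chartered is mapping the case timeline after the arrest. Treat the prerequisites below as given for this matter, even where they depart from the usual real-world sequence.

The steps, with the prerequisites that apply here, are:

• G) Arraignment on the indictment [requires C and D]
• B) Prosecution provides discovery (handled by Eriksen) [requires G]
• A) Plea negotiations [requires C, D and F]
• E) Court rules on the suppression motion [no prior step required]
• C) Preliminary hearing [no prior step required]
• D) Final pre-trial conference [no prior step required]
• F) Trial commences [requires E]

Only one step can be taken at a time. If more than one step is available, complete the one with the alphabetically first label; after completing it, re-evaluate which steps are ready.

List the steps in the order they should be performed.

Nothing is required for C, D and E. C has the earlier label → C first.
Now D and E have their prerequisites met. D has the earlier label, so D next.
E and G are both available; E has the earlier label → E.
F now also ready, so the ready set is {F, G}; F has the earlier label → F.
A now also ready, so the ready set is {A, G}; A has the earlier label → A.
G is the only step now ready → G.
Next only B has its prerequisites met → B.

C, D, E, F, A, G, B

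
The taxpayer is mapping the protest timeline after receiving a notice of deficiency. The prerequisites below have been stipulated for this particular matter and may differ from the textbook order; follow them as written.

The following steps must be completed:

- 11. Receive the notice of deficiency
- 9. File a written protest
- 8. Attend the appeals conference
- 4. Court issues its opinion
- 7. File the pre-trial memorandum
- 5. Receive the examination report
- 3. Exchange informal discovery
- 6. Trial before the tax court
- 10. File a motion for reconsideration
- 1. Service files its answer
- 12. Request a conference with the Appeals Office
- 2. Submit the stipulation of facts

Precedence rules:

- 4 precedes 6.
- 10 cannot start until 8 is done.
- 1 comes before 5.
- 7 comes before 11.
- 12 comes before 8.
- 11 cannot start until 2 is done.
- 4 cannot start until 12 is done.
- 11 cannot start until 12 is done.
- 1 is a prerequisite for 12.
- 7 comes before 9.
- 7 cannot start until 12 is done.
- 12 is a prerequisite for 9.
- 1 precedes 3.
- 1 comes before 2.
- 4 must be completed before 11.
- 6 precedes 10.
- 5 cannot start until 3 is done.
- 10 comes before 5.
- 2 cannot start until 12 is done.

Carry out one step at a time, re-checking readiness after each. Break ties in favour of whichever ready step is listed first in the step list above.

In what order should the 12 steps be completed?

1, 3, 12, 8, 4, 7, 9, 6, 10, 5, 2, 11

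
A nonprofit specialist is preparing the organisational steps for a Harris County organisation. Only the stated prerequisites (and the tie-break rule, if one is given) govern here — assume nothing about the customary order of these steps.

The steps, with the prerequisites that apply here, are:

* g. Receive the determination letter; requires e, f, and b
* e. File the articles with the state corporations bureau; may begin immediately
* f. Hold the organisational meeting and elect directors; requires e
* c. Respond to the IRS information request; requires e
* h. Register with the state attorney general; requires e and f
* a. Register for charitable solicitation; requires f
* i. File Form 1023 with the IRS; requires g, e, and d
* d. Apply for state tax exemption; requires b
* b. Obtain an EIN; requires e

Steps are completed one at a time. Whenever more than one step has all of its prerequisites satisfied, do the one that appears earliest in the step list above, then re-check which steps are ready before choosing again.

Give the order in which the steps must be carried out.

Only e has no prerequisites, so it is first.
Now f, c and b have their prerequisites met. f is listed earlier, so f next.
c, h, a and b are all available; c is listed earlier → c.
Now h, a and b have their prerequisites met. h is listed earlier, so h next.
Now a and b have their prerequisites met. a is listed earlier, so a next.
b needed e, now all done → b.
Now g and d have their prerequisites met. g is listed earlier, so g next.
d needed b, now all done → d.
i needed g, e and d, now all done → i.

e f c h a b g d i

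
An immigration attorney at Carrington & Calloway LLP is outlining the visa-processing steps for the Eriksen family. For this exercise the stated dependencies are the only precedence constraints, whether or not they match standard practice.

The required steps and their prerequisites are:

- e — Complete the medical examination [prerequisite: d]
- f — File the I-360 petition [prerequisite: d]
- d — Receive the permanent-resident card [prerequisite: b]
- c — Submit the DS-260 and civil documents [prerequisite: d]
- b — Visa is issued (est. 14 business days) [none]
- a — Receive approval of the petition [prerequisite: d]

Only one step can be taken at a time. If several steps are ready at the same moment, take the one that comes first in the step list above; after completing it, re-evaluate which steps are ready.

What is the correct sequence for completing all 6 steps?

b is the only step with nothing outstanding, so it goes first.
d is the only step now ready → d.
e, f, c and a are all available; e is listed earlier → e.
f, c and a are all available; f is listed earlier → f.
Now c and a have their prerequisites met. c is listed earlier, so c next.
That leaves a as the only ready step → a.

b d e f c a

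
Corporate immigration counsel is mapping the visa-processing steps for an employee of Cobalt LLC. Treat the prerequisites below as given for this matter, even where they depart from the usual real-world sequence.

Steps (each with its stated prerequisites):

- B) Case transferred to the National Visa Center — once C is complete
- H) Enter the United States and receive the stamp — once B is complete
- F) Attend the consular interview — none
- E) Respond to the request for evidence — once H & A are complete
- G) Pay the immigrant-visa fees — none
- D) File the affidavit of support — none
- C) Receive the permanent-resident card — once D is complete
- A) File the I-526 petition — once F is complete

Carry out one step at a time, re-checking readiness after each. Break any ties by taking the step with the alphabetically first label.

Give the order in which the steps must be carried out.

D → C → B → F → A → G → H → E

Nothing is required for D, F and G. D has the earlier label → D first.
C, F and G are all available; C has the earlier label → C.
B now also ready, so the ready set is {B, F, G}; B has the earlier label → B.
Ready: F, G and H. F has the earlier label → F.
Now A, G and H have their prerequisites met. A has the earlier label, so A next.
Now G and H have their prerequisites met. G has the earlier label, so G next.
H is the only step now ready → H.
E needed A and H, now all done → E.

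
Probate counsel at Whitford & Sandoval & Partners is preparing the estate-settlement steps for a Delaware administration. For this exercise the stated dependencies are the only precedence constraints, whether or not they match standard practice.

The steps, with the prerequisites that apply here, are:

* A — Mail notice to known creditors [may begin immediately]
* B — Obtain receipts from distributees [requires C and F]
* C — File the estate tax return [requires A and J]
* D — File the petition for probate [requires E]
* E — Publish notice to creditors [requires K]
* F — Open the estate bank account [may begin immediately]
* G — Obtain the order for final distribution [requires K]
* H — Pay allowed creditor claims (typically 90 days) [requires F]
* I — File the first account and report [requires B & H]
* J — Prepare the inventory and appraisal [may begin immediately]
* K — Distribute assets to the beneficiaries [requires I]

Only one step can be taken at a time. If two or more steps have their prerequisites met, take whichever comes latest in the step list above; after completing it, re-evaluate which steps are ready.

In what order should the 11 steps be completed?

J, F, H, A, C, B, I, K, G, E, D

Nothing is required for J, F and A. J is listed later → J first.
F and A are both available; F is listed later → F.
Now H and A have their prerequisites met. H is listed later, so H next.
A is the only step now ready → A.
C needed J and A, now all done → C.
B needed F and C, now all done → B.
I is the only step now ready → I.
K needed I, now all done → K.
Now G and E have their prerequisites met. G is listed later, so G next.
E is the only step now ready → E.
That leaves D as the only ready step → D.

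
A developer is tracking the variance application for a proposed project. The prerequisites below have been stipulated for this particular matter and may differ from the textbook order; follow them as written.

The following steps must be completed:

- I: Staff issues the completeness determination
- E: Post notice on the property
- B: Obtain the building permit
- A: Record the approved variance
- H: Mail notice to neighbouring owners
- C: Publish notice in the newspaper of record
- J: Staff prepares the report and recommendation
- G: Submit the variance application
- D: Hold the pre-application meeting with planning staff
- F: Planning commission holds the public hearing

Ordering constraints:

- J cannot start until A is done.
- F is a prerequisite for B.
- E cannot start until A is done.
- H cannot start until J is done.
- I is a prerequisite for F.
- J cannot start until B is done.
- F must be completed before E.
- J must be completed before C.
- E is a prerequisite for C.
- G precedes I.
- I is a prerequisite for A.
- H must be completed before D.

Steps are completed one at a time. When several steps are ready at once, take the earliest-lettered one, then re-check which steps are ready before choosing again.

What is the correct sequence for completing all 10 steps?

G, I, A, F, B, E, J, C, H, D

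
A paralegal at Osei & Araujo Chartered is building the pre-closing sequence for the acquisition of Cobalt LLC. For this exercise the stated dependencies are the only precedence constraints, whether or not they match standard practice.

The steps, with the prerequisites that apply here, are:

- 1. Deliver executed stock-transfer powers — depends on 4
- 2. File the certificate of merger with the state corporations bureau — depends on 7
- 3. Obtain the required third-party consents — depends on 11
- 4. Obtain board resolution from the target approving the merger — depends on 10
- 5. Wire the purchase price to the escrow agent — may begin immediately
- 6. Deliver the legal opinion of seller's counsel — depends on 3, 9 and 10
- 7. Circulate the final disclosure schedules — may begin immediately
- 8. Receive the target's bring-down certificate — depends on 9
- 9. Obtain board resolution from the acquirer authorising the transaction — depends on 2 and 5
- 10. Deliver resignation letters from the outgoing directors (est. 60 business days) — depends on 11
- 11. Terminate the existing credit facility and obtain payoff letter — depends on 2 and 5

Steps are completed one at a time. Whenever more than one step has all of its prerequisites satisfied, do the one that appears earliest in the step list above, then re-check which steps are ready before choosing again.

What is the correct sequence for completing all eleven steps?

5 7 2 9 8 11 3 10 4 1 6

5 and 7 have no prerequisites; 5 is listed earlier, so 5 is first.
Next only 7 has its prerequisites met → 7.
2 needed 7, now all done → 2.
9 and 11 are both available; 9 is listed earlier → 9.
8 now also ready, so the ready set is {8, 11}; 8 is listed earlier → 8.
11 needed 2 and 5, now all done → 11.
Ready: 3 and 10. 3 is listed earlier → 3.
That leaves 10 as the only ready step → 10.
Now 4 and 6 have their prerequisites met. 4 is listed earlier, so 4 next.
1 now also ready, so the ready set is {1, 6}; 1 is listed earlier → 1.
6 needed 3, 9 and 10, now all done → 6.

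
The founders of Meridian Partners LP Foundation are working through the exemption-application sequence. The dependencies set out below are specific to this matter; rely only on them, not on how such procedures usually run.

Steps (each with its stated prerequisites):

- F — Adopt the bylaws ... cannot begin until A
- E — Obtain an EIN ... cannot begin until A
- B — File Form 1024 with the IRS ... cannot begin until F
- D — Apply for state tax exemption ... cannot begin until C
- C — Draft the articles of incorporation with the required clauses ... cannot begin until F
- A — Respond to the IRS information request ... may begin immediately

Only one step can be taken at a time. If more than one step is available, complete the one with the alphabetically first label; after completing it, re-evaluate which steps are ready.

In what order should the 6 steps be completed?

A has no prerequisites → A first.
E and F are both available; E has the earlier label → E.
That leaves F as the only ready step → F.
Ready: B and C. B has the earlier label → B.
Next only C has its prerequisites met → C.
D needed C, now all done → D.

A E F B C D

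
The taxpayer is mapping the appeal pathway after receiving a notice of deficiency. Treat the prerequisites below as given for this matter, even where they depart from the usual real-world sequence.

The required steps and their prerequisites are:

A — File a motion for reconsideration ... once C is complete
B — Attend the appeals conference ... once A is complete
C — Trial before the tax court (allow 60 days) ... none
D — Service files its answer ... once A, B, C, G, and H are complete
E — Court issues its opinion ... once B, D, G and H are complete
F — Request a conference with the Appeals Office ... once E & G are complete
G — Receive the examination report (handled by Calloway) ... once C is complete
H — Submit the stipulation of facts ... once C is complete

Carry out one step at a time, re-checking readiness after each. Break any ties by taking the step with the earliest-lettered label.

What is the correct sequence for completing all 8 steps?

C, A, B, G, H, D, E, F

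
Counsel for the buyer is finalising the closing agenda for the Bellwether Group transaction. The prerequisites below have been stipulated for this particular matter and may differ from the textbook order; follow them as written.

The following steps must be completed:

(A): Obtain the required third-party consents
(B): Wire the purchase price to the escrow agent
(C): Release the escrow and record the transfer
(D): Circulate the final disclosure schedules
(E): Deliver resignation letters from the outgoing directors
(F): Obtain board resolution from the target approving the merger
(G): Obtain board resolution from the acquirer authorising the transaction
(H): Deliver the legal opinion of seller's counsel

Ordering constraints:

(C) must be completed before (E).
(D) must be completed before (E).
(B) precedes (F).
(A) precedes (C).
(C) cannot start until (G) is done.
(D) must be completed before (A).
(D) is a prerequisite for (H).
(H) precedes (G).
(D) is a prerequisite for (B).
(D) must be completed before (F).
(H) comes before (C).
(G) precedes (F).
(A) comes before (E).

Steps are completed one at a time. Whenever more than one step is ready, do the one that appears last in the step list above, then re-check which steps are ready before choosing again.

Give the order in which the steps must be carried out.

(D) (H) (G) (B) (F) (A) (C) (E)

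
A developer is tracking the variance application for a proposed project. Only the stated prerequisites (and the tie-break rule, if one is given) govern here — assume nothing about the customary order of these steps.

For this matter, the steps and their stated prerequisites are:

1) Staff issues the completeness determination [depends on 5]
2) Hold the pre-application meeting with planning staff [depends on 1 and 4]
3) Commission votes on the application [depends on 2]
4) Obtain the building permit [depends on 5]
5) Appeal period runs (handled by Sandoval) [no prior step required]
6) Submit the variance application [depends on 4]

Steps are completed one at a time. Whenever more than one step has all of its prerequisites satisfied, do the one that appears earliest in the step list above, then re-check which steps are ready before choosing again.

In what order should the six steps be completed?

5 → 1 → 4 → 2 → 3 → 6

5 is the only step with nothing outstanding, so it goes first.
Now 1 and 4 have their prerequisites met. 1 is listed earlier, so 1 next.
4 needed 5, now all done → 4.
Ready: 2 and 6. 2 is listed earlier → 2.
3 and 6 are both available; 3 is listed earlier → 3.
That leaves 6 as the only ready step → 6.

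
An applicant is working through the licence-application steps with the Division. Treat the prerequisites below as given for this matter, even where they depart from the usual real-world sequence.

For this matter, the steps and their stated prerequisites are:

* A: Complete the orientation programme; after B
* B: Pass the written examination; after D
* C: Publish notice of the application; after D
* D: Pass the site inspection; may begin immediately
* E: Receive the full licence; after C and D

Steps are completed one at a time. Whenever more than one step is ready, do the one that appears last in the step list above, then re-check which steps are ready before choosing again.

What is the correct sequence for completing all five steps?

D → C → E → B → A

D has no prerequisites → D first.
Now C and B have their prerequisites met. C is listed later, so C next.
E now also ready, so the ready set is {E, B}; E is listed later → E.
That leaves B as the only ready step → B.
A is the only step now ready → A.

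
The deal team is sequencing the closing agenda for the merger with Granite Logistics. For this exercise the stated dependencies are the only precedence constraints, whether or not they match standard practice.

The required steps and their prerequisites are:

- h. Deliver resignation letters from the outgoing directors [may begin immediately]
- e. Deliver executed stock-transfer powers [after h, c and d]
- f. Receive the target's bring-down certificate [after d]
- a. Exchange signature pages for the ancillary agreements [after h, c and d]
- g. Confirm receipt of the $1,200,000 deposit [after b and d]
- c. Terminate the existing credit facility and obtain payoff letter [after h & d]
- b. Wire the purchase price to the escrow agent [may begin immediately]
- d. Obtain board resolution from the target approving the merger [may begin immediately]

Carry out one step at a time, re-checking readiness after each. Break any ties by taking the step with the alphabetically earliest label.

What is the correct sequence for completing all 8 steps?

b, d and h have no prerequisites; b has the earlier label, so b is first.
d and h are both available; d has the earlier label → d.
Ready: f, g and h. f has the earlier label → f.
g and h are both available; g has the earlier label → g.
Next only h has its prerequisites met → h.
c needed d and h, now all done → c.
Now a and e have their prerequisites met. a has the earlier label, so a next.
e needed c, d and h, now all done → e.

b d f g h c a e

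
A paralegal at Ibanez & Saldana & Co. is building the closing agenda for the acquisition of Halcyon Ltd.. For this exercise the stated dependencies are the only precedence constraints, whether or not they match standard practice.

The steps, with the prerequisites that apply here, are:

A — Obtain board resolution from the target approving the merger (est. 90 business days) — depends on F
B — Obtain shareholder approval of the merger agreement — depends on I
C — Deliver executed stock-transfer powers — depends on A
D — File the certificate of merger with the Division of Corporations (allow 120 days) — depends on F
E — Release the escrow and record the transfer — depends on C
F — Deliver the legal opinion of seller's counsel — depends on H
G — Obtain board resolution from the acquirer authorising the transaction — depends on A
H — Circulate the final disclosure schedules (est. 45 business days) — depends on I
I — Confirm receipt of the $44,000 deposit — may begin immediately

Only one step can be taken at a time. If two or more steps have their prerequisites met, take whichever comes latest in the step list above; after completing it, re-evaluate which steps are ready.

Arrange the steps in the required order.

I, H, F, D, B, A, G, C, E

Only I has no prerequisites, so it is first.
Ready: H and B. H is listed later → H.
Now F and B have their prerequisites met. F is listed later, so F next.
D and A now also ready, so the ready set is {D, B, A}; D is listed later → D.
Ready: B and A. B is listed later → B.
Next only A has its prerequisites met → A.
Now G and C have their prerequisites met. G is listed later, so G next.
Next only C has its prerequisites met → C.
That leaves E as the only ready step → E.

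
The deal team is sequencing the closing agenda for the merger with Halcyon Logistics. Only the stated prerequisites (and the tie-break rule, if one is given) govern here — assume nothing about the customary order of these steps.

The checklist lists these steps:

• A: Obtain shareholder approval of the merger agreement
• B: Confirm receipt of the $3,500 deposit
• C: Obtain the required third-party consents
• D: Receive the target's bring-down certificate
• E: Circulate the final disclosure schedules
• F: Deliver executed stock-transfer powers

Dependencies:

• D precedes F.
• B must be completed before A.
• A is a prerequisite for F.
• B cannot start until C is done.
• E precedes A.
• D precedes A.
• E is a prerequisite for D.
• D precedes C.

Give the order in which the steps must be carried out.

E → D → C → B → A → F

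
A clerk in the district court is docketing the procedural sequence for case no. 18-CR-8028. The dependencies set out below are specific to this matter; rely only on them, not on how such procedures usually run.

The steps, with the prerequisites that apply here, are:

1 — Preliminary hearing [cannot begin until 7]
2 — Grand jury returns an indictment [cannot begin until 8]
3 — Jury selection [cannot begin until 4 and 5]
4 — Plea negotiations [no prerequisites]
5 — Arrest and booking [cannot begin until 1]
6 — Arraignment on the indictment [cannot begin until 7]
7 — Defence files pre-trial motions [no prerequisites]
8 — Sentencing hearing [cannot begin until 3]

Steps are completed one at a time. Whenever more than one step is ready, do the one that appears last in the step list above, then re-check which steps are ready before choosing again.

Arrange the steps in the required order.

7 6 4 1 5 3 8 2

7 and 4 have no prerequisites; 7 is listed later, so 7 is first.
6 and 1 now also ready, so the ready set is {6, 4, 1}; 6 is listed later → 6.
Ready: 4 and 1. 4 is listed later → 4.
That leaves 1 as the only ready step → 1.
5 is the only step now ready → 5.
Next only 3 has its prerequisites met → 3.
8 needed 3, now all done → 8.
2 needed 8, now all done → 2.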